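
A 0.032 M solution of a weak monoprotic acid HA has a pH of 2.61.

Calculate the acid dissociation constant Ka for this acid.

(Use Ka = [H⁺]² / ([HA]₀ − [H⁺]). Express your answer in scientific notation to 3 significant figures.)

[H⁺] = 10^(−pH) = 10^(−2.61) = 2.455e-03 M. For HA ⇌ H⁺ + A⁻, Ka = [H⁺][A⁻]/[HA] = [H⁺]² / ([HA]₀ − [H⁺]) = (2.455e-03)² / (0.032 − 2.455e-03) = 2.04e-04.

K_a = 2.04e-04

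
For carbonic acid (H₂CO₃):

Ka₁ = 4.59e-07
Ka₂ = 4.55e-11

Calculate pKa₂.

pKa₂ = -log(Ka₂) = -log(4.55e-11) = 10.34.

pK_{a2} = 10.34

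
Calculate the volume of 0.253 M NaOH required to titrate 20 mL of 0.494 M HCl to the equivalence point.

At equivalence: moles acid = moles base. moles HCl = 0.494 × 20/1000 = 0.00988 mol. V_base = moles / 0.253 × 1000 = 39.1 mL.

V_{base} = 39.1 mL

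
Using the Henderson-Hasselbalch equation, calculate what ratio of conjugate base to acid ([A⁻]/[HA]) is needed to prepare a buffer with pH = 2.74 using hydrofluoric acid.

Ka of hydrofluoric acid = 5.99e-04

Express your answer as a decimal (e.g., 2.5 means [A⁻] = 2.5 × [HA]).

pKa = -log(5.99e-04) = 3.2226. pH = pKa + log([A⁻]/[HA]), so log([A⁻]/[HA]) = pH − pKa = 2.74 − 3.2226 = -0.4826. [A⁻]/[HA] = 10^(-0.4826) = 0.329

[A⁻]/[HA] = 0.329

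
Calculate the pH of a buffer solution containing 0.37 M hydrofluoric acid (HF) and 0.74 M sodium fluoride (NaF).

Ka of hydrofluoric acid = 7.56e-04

pKa = -log(7.56e-04) = 3.12. pH = pKa + log([A⁻]/[HA]) = 3.12 + log(0.74/0.37)

pH = 3.42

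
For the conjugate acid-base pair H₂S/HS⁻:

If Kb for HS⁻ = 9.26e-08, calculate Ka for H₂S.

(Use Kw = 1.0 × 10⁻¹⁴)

For a conjugate pair Ka × Kb = Kw, so Ka = Kw/Kb = 1.0 × 10⁻¹⁴ / 9.26e-08 = 1.08e-07.

K_a = 1.08e-07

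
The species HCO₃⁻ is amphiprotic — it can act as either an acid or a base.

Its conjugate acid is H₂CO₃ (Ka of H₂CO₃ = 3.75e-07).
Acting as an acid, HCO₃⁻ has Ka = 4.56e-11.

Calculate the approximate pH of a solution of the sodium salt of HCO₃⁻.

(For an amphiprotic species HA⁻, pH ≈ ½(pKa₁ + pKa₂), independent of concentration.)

pKa₁ = -log(3.75e-07) = 6.43; pKa₂ = -log(4.56e-11) = 10.34. For an amphiprotic species, pH ≈ ½(pKa₁ + pKa₂) = ½(6.43 + 10.34) = 8.38.

pH = 8.38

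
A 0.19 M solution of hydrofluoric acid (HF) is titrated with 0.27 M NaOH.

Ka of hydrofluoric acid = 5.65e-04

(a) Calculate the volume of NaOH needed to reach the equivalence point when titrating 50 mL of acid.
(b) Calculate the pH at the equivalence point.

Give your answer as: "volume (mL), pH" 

moles acid = 0.19 × 50/1000 = 0.0095 mol; V_base = moles/0.27 × 1000 = 35.2 mL. At equivalence only the conjugate base is present: [A⁻] = 0.0095/0.085 = 1.1152e-01 M. Kb = Kw/Ka = 1.77e-11; [OH⁻] = √(Kb × [A⁻]) = 1.4049e-06; pOH = 5.85; pH = 14 - pOH = 8.15.

V = 35.2 mL, pH = 8.15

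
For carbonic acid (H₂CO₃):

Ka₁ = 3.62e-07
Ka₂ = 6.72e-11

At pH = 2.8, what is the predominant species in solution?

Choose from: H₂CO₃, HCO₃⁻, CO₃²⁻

pKa₁ = 6.44, pKa₂ = 10.17. For a polyprotic acid the predominant species crosses at each pKa: below pKa_n the protonated form dominates, above it the deprotonated form does. At pH = 2.8, the predominant species is H₂CO₃.

H₂CO₃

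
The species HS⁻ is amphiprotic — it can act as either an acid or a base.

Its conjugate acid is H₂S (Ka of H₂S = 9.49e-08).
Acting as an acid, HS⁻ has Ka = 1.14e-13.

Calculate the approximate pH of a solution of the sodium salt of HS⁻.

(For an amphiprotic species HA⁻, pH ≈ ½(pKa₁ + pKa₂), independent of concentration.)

pKa₁ = -log(9.49e-08) = 7.02; pKa₂ = -log(1.14e-13) = 12.94. For an amphiprotic species, pH ≈ ½(pKa₁ + pKa₂) = ½(7.02 + 12.94) = 9.98.

pH = 9.98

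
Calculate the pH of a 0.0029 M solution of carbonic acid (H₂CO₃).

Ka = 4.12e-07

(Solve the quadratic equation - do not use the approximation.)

x² + Ka×x - Ka×C = 0. Using quadratic formula: [H⁺] = 3.4360e-05

pH = 4.46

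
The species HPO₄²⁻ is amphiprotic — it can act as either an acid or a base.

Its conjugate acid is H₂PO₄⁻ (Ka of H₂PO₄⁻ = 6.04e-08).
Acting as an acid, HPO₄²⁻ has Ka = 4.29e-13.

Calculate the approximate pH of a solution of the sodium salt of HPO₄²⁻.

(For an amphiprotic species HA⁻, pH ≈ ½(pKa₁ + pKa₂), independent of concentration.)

pKa₁ = -log(6.04e-08) = 7.22; pKa₂ = -log(4.29e-13) = 12.37. For an amphiprotic species, pH ≈ ½(pKa₁ + pKa₂) = ½(7.22 + 12.37) = 9.79.

pH = 9.79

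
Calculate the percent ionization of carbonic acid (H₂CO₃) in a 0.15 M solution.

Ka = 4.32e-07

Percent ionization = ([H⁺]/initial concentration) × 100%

Using Ka equilibrium: x² + Ka×x - Ka×C = 0. Solving: [H⁺] = 2.5434e-04. Percent = (2.5434e-04/0.15) × 100

Percent ionization = 0.17%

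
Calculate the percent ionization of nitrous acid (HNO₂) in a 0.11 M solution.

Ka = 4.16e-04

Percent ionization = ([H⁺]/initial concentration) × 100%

Using Ka equilibrium: x² + Ka×x - Ka×C = 0. Solving: [H⁺] = 6.5598e-03. Percent = (6.5598e-03/0.11) × 100

Percent ionization = 5.96%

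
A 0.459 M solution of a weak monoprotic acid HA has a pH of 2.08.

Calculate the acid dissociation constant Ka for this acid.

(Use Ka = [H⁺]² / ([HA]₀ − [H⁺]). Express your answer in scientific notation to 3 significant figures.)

[H⁺] = 10^(−pH) = 10^(−2.08) = 8.318e-03 M. For HA ⇌ H⁺ + A⁻, Ka = [H⁺][A⁻]/[HA] = [H⁺]² / ([HA]₀ − [H⁺]) = (8.318e-03)² / (0.459 − 8.318e-03) = 1.54e-04.

K_a = 1.54e-04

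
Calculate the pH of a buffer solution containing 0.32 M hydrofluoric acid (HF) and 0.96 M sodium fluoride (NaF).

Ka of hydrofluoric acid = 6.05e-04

pKa = -log(6.05e-04) = 3.22. pH = pKa + log([A⁻]/[HA]) = 3.22 + log(0.96/0.32)

pH = 3.70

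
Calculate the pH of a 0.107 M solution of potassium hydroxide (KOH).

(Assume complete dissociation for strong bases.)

[OH⁻] = 0.107 M for strong base. pOH = -log[OH⁻] = 0.97, pH = 14 - pOH

pH = 13.03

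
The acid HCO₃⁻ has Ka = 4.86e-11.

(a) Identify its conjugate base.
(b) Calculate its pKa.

(a) The conjugate base is formed by removing one H⁺ from HCO₃⁻, giving CO₃²⁻. (b) pKa = -log(Ka) = -log(4.86e-11) = 10.31.

Conjugate base: CO₃²⁻; pK_a = 10.31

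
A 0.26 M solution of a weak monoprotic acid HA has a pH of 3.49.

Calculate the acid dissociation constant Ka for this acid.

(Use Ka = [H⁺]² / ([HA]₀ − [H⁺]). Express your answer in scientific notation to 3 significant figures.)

[H⁺] = 10^(−pH) = 10^(−3.49) = 3.236e-04 M. For HA ⇌ H⁺ + A⁻, Ka = [H⁺][A⁻]/[HA] = [H⁺]² / ([HA]₀ − [H⁺]) = (3.236e-04)² / (0.26 − 3.236e-04) = 4.03e-07.

K_a = 4.03e-07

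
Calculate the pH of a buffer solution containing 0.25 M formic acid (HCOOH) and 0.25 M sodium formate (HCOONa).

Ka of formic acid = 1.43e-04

pKa = -log(1.43e-04) = 3.84. pH = pKa + log([A⁻]/[HA]) = 3.84 + log(0.25/0.25)

pH = 3.84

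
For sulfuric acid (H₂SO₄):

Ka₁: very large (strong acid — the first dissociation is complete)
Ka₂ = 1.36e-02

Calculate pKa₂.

pKa₂ = -log(Ka₂) = -log(1.36e-02) = 1.87.

pK_{a2} = 1.87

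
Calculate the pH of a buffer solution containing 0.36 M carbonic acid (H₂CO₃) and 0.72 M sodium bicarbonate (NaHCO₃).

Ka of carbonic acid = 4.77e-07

pKa = -log(4.77e-07) = 6.32. pH = pKa + log([A⁻]/[HA]) = 6.32 + log(0.72/0.36)

pH = 6.62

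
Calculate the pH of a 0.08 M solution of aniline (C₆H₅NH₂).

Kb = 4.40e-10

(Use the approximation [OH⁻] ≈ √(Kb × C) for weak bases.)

[OH⁻] = √(Kb × C) = √(4.40e-10 × 0.08) = 5.9330e-06. pOH = 5.23, pH = 14 - pOH

pH = 8.77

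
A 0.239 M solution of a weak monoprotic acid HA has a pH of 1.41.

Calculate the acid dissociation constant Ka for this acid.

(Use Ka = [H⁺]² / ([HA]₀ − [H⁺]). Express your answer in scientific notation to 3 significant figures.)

[H⁺] = 10^(−pH) = 10^(−1.41) = 3.890e-02 M. For HA ⇌ H⁺ + A⁻, Ka = [H⁺][A⁻]/[HA] = [H⁺]² / ([HA]₀ − [H⁺]) = (3.890e-02)² / (0.239 − 3.890e-02) = 7.56e-03.

K_a = 7.56e-03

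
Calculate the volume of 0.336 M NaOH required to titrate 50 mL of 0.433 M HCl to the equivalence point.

At equivalence: moles acid = moles base. moles HCl = 0.433 × 50/1000 = 0.02165 mol. V_base = moles / 0.336 × 1000 = 64.4 mL.

V_{base} = 64.4 mL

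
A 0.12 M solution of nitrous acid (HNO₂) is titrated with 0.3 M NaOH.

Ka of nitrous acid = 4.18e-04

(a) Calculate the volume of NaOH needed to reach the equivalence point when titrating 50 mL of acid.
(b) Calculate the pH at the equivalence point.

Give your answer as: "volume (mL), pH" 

moles acid = 0.12 × 50/1000 = 0.006 mol; V_base = moles/0.3 × 1000 = 20.0 mL. At equivalence only the conjugate base is present: [A⁻] = 0.006/0.070 = 8.5714e-02 M. Kb = Kw/Ka = 2.39e-11; [OH⁻] = √(Kb × [A⁻]) = 1.4320e-06; pOH = 5.84; pH = 14 - pOH = 8.16.

V = 20.0 mL, pH = 8.16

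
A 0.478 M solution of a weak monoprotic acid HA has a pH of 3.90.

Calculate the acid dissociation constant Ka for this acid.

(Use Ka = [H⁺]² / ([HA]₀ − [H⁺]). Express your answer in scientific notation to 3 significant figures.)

[H⁺] = 10^(−pH) = 10^(−3.90) = 1.259e-04 M. For HA ⇌ H⁺ + A⁻, Ka = [H⁺][A⁻]/[HA] = [H⁺]² / ([HA]₀ − [H⁺]) = (1.259e-04)² / (0.478 − 1.259e-04) = 3.32e-08.

K_a = 3.32e-08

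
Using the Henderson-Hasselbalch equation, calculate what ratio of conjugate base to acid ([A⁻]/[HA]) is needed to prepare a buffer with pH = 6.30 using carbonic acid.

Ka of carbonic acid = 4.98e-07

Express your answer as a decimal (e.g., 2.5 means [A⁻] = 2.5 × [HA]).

pKa = -log(4.98e-07) = 6.3028. pH = pKa + log([A⁻]/[HA]), so log([A⁻]/[HA]) = pH − pKa = 6.30 − 6.3028 = -0.0028. [A⁻]/[HA] = 10^(-0.0028) = 0.994

[A⁻]/[HA] = 0.994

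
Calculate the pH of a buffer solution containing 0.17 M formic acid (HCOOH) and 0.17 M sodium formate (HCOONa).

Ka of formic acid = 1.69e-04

pKa = -log(1.69e-04) = 3.77. pH = pKa + log([A⁻]/[HA]) = 3.77 + log(0.17/0.17)

pH = 3.77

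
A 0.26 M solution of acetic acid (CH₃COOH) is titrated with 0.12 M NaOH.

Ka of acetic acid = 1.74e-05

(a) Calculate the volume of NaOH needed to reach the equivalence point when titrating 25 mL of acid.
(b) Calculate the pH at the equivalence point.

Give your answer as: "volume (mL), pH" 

moles acid = 0.26 × 25/1000 = 0.0065 mol; V_base = moles/0.12 × 1000 = 54.2 mL. At equivalence only the conjugate base is present: [A⁻] = 0.0065/0.079 = 8.2105e-02 M. Kb = Kw/Ka = 5.75e-10; [OH⁻] = √(Kb × [A⁻]) = 6.8693e-06; pOH = 5.16; pH = 14 - pOH = 8.84.

V = 54.2 mL, pH = 8.84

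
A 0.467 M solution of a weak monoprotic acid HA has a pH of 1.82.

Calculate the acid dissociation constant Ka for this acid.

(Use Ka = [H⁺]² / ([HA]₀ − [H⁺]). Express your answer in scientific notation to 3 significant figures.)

[H⁺] = 10^(−pH) = 10^(−1.82) = 1.514e-02 M. For HA ⇌ H⁺ + A⁻, Ka = [H⁺][A⁻]/[HA] = [H⁺]² / ([HA]₀ − [H⁺]) = (1.514e-02)² / (0.467 − 1.514e-02) = 5.07e-04.

K_a = 5.07e-04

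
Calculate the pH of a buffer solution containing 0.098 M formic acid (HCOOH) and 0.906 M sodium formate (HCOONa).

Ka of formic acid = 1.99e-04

pKa = -log(1.99e-04) = 3.70. pH = pKa + log([A⁻]/[HA]) = 3.70 + log(0.906/0.098)

pH = 4.67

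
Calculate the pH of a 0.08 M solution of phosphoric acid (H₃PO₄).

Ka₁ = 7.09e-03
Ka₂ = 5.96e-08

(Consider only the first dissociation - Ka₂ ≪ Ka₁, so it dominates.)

First dissociation dominates. From Ka₁ = [H⁺][HA⁻]/[H₂A], x² + Ka₁·x − Ka₁·C = 0 with C = 0.08 M and Ka₁ = 7.09e-03. Solving: [H⁺] = (−Ka₁ + √(Ka₁² + 4·Ka₁·C)) / 2 = 2.0533e-02 M. pH = -log(2.0533e-02) = 1.69.

pH = 1.69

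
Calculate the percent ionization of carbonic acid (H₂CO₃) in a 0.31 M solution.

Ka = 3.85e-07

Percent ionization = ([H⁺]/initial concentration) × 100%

Using Ka equilibrium: x² + Ka×x - Ka×C = 0. Solving: [H⁺] = 3.4528e-04. Percent = (3.4528e-04/0.31) × 100

Percent ionization = 0.111%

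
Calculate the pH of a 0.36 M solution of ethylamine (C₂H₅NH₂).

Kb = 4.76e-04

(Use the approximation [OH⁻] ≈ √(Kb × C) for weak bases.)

[OH⁻] = √(Kb × C) = √(4.76e-04 × 0.36) = 1.3090e-02. pOH = 1.88, pH = 14 - pOH

pH = 12.12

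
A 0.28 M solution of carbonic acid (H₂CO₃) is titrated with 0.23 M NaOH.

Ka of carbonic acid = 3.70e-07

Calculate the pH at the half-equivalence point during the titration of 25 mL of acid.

At half-equivalence [HA] = [A⁻], so Henderson-Hasselbalch gives pH = pKa = -log(3.70e-07) = 6.43.

pH = pKa = 6.43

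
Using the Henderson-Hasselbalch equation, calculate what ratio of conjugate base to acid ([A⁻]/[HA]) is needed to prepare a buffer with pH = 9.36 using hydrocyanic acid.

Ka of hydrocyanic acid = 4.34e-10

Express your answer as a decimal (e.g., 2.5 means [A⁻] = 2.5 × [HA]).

pKa = -log(4.34e-10) = 9.3625. pH = pKa + log([A⁻]/[HA]), so log([A⁻]/[HA]) = pH − pKa = 9.36 − 9.3625 = -0.0025. [A⁻]/[HA] = 10^(-0.0025) = 0.994

[A⁻]/[HA] = 0.994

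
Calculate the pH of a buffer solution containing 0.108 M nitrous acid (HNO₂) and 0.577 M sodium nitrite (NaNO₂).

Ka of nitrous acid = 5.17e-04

pKa = -log(5.17e-04) = 3.29. pH = pKa + log([A⁻]/[HA]) = 3.29 + log(0.577/0.108)

pH = 4.01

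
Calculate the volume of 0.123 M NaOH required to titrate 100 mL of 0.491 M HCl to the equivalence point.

At equivalence: moles acid = moles base. moles HCl = 0.491 × 100/1000 = 0.0491 mol. V_base = moles / 0.123 × 1000 = 399.2 mL.

V_{base} = 399.2 mL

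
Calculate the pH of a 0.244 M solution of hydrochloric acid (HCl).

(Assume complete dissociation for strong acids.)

[H⁺] = 0.244 M for strong acid. pH = -log[H⁺] = -log(0.244)

pH = 0.61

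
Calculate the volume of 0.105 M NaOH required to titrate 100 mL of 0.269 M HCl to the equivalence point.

At equivalence: moles acid = moles base. moles HCl = 0.269 × 100/1000 = 0.0269 mol. V_base = moles / 0.105 × 1000 = 256.2 mL.

V_{base} = 256.2 mL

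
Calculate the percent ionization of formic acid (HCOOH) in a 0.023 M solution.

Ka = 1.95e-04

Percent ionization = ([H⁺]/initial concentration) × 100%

Using Ka equilibrium: x² + Ka×x - Ka×C = 0. Solving: [H⁺] = 2.0225e-03. Percent = (2.0225e-03/0.023) × 100

Percent ionization = 8.79%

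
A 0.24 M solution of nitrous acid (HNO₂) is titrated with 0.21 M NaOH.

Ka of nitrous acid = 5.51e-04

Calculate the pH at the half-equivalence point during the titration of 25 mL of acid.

At half-equivalence [HA] = [A⁻], so Henderson-Hasselbalch gives pH = pKa = -log(5.51e-04) = 3.26.

pH = pKa = 3.26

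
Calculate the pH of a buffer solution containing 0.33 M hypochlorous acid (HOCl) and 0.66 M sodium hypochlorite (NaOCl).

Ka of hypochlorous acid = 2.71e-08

pKa = -log(2.71e-08) = 7.57. pH = pKa + log([A⁻]/[HA]) = 7.57 + log(0.66/0.33)

pH = 7.87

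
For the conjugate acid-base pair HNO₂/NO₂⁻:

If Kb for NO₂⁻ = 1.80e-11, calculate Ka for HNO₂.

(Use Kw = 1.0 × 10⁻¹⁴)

For a conjugate pair Ka × Kb = Kw, so Ka = Kw/Kb = 1.0 × 10⁻¹⁴ / 1.80e-11 = 5.56e-04.

K_a = 5.56e-04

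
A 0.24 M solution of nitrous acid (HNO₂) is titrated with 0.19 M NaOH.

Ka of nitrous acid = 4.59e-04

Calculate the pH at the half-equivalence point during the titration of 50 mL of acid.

At half-equivalence [HA] = [A⁻], so Henderson-Hasselbalch gives pH = pKa = -log(4.59e-04) = 3.34.

pH = pKa = 3.34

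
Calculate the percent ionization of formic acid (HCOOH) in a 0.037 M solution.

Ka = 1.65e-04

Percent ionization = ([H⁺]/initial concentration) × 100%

Using Ka equilibrium: x² + Ka×x - Ka×C = 0. Solving: [H⁺] = 2.3897e-03. Percent = (2.3897e-03/0.037) × 100

Percent ionization = 6.46%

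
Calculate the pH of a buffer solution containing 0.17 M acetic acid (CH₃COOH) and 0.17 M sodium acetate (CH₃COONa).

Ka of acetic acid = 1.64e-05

pKa = -log(1.64e-05) = 4.79. pH = pKa + log([A⁻]/[HA]) = 4.79 + log(0.17/0.17)

pH = 4.79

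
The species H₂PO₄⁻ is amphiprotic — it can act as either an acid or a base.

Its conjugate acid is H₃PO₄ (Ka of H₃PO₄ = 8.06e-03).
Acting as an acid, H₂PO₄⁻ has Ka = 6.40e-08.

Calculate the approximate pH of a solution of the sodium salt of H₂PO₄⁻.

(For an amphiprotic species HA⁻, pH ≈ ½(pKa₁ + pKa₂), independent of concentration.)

pKa₁ = -log(8.06e-03) = 2.09; pKa₂ = -log(6.40e-08) = 7.19. For an amphiprotic species, pH ≈ ½(pKa₁ + pKa₂) = ½(2.09 + 7.19) = 4.64.

pH = 4.64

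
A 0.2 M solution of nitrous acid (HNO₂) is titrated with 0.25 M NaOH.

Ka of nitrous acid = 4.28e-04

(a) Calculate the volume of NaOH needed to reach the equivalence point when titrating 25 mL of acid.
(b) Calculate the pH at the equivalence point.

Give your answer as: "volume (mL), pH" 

moles acid = 0.2 × 25/1000 = 0.005 mol; V_base = moles/0.25 × 1000 = 20.0 mL. At equivalence only the conjugate base is present: [A⁻] = 0.005/0.045 = 1.1111e-01 M. Kb = Kw/Ka = 2.34e-11; [OH⁻] = √(Kb × [A⁻]) = 1.6112e-06; pOH = 5.79; pH = 14 - pOH = 8.21.

V = 20.0 mL, pH = 8.21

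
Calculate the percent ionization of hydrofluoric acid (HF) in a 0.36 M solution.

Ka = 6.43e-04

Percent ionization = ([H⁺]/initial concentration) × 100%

Using Ka equilibrium: x² + Ka×x - Ka×C = 0. Solving: [H⁺] = 1.4896e-02. Percent = (1.4896e-02/0.36) × 100

Percent ionization = 4.14%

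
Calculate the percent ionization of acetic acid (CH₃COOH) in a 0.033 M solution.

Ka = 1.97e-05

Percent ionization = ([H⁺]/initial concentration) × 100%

Using Ka equilibrium: x² + Ka×x - Ka×C = 0. Solving: [H⁺] = 7.9650e-04. Percent = (7.9650e-04/0.033) × 100

Percent ionization = 2.41%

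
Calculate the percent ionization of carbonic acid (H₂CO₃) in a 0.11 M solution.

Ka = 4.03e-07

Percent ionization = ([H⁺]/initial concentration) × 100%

Using Ka equilibrium: x² + Ka×x - Ka×C = 0. Solving: [H⁺] = 2.1035e-04. Percent = (2.1035e-04/0.11) × 100

Percent ionization = 0.191%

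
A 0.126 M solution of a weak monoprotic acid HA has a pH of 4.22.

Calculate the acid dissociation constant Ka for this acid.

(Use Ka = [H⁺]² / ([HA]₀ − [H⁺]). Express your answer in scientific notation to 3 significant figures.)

[H⁺] = 10^(−pH) = 10^(−4.22) = 6.026e-05 M. For HA ⇌ H⁺ + A⁻, Ka = [H⁺][A⁻]/[HA] = [H⁺]² / ([HA]₀ − [H⁺]) = (6.026e-05)² / (0.126 − 6.026e-05) = 2.88e-08.

K_a = 2.88e-08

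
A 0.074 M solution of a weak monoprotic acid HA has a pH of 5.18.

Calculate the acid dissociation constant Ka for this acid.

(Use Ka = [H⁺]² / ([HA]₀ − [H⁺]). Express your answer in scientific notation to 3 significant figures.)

[H⁺] = 10^(−pH) = 10^(−5.18) = 6.607e-06 M. For HA ⇌ H⁺ + A⁻, Ka = [H⁺][A⁻]/[HA] = [H⁺]² / ([HA]₀ − [H⁺]) = (6.607e-06)² / (0.074 − 6.607e-06) = 5.90e-10.

K_a = 5.90e-10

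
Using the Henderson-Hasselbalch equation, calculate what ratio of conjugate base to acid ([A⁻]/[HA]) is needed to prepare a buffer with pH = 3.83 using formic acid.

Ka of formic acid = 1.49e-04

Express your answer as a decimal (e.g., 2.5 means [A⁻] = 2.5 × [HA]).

pKa = -log(1.49e-04) = 3.8268. pH = pKa + log([A⁻]/[HA]), so log([A⁻]/[HA]) = pH − pKa = 3.83 − 3.8268 = 0.0032. [A⁻]/[HA] = 10^(0.0032) = 1.01

[A⁻]/[HA] = 1.01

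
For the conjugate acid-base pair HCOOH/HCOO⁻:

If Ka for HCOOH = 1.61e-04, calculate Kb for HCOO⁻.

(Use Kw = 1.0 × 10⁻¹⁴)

For a conjugate pair Ka × Kb = Kw, so Kb = Kw/Ka = 1.0 × 10⁻¹⁴ / 1.61e-04 = 6.21e-11.

K_b = 6.21e-11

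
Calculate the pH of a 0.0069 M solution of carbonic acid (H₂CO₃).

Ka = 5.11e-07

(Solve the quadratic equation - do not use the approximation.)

x² + Ka×x - Ka×C = 0. Using quadratic formula: [H⁺] = 5.9124e-05

pH = 4.23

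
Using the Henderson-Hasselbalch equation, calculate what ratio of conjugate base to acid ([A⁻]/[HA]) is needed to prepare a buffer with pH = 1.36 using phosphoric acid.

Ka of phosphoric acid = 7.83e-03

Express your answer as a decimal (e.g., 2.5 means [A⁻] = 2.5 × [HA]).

pKa = -log(7.83e-03) = 2.1062. pH = pKa + log([A⁻]/[HA]), so log([A⁻]/[HA]) = pH − pKa = 1.36 − 2.1062 = -0.7462. [A⁻]/[HA] = 10^(-0.7462) = 0.179

[A⁻]/[HA] = 0.179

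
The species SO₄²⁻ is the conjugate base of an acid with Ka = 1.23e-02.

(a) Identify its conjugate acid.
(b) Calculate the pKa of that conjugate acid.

(a) The conjugate acid is formed by adding one H⁺ to SO₄²⁻, giving HSO₄⁻. (b) pKa = -log(Ka) = -log(1.23e-02) = 1.91.

Conjugate acid: HSO₄⁻; pK_a = 1.91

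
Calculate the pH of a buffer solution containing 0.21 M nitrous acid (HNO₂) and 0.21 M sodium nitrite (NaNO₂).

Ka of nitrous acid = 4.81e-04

pKa = -log(4.81e-04) = 3.32. pH = pKa + log([A⁻]/[HA]) = 3.32 + log(0.21/0.21)

pH = 3.32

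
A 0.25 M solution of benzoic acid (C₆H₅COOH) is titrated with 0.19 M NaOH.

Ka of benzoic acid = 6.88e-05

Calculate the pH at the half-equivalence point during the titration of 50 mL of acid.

At half-equivalence [HA] = [A⁻], so Henderson-Hasselbalch gives pH = pKa = -log(6.88e-05) = 4.16.

pH = pKa = 4.16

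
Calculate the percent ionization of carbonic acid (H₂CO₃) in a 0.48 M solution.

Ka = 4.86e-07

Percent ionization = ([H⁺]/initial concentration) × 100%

Using Ka equilibrium: x² + Ka×x - Ka×C = 0. Solving: [H⁺] = 4.8275e-04. Percent = (4.8275e-04/0.48) × 100

Percent ionization = 0.101%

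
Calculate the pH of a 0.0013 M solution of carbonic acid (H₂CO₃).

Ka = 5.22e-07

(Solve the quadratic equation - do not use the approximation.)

x² + Ka×x - Ka×C = 0. Using quadratic formula: [H⁺] = 2.5790e-05

pH = 4.59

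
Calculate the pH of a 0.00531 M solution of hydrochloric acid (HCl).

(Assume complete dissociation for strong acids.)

[H⁺] = 0.00531 M for strong acid. pH = -log[H⁺] = -log(0.00531)

pH = 2.27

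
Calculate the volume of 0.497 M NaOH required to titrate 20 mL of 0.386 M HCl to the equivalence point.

At equivalence: moles acid = moles base. moles HCl = 0.386 × 20/1000 = 0.00772 mol. V_base = moles / 0.497 × 1000 = 15.5 mL.

V_{base} = 15.5 mL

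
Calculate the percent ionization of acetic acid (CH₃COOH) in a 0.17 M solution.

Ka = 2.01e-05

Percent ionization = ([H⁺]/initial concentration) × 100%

Using Ka equilibrium: x² + Ka×x - Ka×C = 0. Solving: [H⁺] = 1.8385e-03. Percent = (1.8385e-03/0.17) × 100

Percent ionization = 1.08%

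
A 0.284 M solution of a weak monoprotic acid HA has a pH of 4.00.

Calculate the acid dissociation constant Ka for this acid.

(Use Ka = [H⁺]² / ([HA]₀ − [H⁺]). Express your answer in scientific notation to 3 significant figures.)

[H⁺] = 10^(−pH) = 10^(−4.00) = 1.000e-04 M. For HA ⇌ H⁺ + A⁻, Ka = [H⁺][A⁻]/[HA] = [H⁺]² / ([HA]₀ − [H⁺]) = (1.000e-04)² / (0.284 − 1.000e-04) = 3.52e-08.

K_a = 3.52e-08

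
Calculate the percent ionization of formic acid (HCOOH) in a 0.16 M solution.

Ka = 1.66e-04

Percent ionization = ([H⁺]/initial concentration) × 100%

Using Ka equilibrium: x² + Ka×x - Ka×C = 0. Solving: [H⁺] = 5.0713e-03. Percent = (5.0713e-03/0.16) × 100

Percent ionization = 3.17%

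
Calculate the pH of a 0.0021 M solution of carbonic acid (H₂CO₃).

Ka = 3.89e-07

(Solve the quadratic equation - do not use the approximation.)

x² + Ka×x - Ka×C = 0. Using quadratic formula: [H⁺] = 2.8388e-05

pH = 4.55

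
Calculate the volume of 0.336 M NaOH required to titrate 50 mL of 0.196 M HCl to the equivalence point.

At equivalence: moles acid = moles base. moles HCl = 0.196 × 50/1000 = 0.0098 mol. V_base = moles / 0.336 × 1000 = 29.2 mL.

V_{base} = 29.2 mL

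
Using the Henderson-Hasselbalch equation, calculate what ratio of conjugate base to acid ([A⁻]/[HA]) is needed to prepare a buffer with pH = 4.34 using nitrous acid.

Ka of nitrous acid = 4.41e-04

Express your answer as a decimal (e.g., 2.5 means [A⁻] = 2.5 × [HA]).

pKa = -log(4.41e-04) = 3.3556. pH = pKa + log([A⁻]/[HA]), so log([A⁻]/[HA]) = pH − pKa = 4.34 − 3.3556 = 0.9844. [A⁻]/[HA] = 10^(0.9844) = 9.65

[A⁻]/[HA] = 9.65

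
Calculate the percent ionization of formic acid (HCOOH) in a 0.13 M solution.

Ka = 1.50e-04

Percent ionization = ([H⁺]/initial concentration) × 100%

Using Ka equilibrium: x² + Ka×x - Ka×C = 0. Solving: [H⁺] = 4.3415e-03. Percent = (4.3415e-03/0.13) × 100

Percent ionization = 3.34%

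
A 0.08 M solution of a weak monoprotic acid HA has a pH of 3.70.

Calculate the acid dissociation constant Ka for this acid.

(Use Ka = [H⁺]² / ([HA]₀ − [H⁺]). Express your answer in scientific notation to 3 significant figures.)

[H⁺] = 10^(−pH) = 10^(−3.70) = 1.995e-04 M. For HA ⇌ H⁺ + A⁻, Ka = [H⁺][A⁻]/[HA] = [H⁺]² / ([HA]₀ − [H⁺]) = (1.995e-04)² / (0.08 − 1.995e-04) = 4.99e-07.

K_a = 4.99e-07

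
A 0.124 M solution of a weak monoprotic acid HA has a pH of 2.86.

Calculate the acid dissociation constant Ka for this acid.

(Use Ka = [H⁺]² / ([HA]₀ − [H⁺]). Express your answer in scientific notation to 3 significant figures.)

[H⁺] = 10^(−pH) = 10^(−2.86) = 1.380e-03 M. For HA ⇌ H⁺ + A⁻, Ka = [H⁺][A⁻]/[HA] = [H⁺]² / ([HA]₀ − [H⁺]) = (1.380e-03)² / (0.124 − 1.380e-03) = 1.55e-05.

K_a = 1.55e-05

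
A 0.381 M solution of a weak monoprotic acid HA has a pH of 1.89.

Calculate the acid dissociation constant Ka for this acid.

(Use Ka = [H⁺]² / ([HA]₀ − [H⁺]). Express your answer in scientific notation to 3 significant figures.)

[H⁺] = 10^(−pH) = 10^(−1.89) = 1.288e-02 M. For HA ⇌ H⁺ + A⁻, Ka = [H⁺][A⁻]/[HA] = [H⁺]² / ([HA]₀ − [H⁺]) = (1.288e-02)² / (0.381 − 1.288e-02) = 4.51e-04.

K_a = 4.51e-04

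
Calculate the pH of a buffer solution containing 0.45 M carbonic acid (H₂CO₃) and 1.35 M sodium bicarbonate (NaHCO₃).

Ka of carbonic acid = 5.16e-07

pKa = -log(5.16e-07) = 6.29. pH = pKa + log([A⁻]/[HA]) = 6.29 + log(1.35/0.45)

pH = 6.76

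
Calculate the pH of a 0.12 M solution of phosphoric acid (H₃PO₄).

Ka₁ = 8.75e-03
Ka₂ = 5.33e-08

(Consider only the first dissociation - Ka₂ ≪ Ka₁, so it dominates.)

First dissociation dominates. From Ka₁ = [H⁺][HA⁻]/[H₂A], x² + Ka₁·x − Ka₁·C = 0 with C = 0.12 M and Ka₁ = 8.75e-03. Solving: [H⁺] = (−Ka₁ + √(Ka₁² + 4·Ka₁·C)) / 2 = 2.8323e-02 M. pH = -log(2.8323e-02) = 1.55.

pH = 1.55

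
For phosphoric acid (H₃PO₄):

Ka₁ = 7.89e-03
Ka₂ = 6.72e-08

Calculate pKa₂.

pKa₂ = -log(Ka₂) = -log(6.72e-08) = 7.17.

pK_{a2} = 7.17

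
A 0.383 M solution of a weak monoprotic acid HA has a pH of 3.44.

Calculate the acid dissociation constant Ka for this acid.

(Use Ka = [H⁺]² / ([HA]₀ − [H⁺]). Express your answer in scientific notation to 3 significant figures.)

[H⁺] = 10^(−pH) = 10^(−3.44) = 3.631e-04 M. For HA ⇌ H⁺ + A⁻, Ka = [H⁺][A⁻]/[HA] = [H⁺]² / ([HA]₀ − [H⁺]) = (3.631e-04)² / (0.383 − 3.631e-04) = 3.45e-07.

K_a = 3.45e-07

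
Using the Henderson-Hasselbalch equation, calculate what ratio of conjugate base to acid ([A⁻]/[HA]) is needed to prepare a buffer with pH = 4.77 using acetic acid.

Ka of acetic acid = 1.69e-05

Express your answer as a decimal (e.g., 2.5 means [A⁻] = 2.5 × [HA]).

pKa = -log(1.69e-05) = 4.7721. pH = pKa + log([A⁻]/[HA]), so log([A⁻]/[HA]) = pH − pKa = 4.77 − 4.7721 = -0.0021. [A⁻]/[HA] = 10^(-0.0021) = 0.995

[A⁻]/[HA] = 0.995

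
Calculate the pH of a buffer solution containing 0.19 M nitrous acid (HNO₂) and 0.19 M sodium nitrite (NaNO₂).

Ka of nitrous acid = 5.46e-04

pKa = -log(5.46e-04) = 3.26. pH = pKa + log([A⁻]/[HA]) = 3.26 + log(0.19/0.19)

pH = 3.26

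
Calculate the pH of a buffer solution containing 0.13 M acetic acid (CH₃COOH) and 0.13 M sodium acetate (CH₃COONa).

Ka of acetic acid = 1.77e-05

pKa = -log(1.77e-05) = 4.75. pH = pKa + log([A⁻]/[HA]) = 4.75 + log(0.13/0.13)

pH = 4.75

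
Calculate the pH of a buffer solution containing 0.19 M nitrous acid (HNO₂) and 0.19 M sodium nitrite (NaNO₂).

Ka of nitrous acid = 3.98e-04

pKa = -log(3.98e-04) = 3.40. pH = pKa + log([A⁻]/[HA]) = 3.40 + log(0.19/0.19)

pH = 3.40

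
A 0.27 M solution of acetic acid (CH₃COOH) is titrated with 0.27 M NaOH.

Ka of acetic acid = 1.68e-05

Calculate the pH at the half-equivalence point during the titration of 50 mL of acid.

At half-equivalence [HA] = [A⁻], so Henderson-Hasselbalch gives pH = pKa = -log(1.68e-05) = 4.77.

pH = pKa = 4.77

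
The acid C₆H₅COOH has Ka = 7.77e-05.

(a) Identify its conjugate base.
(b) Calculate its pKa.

(a) The conjugate base is formed by removing one H⁺ from C₆H₅COOH, giving C₆H₅COO⁻. (b) pKa = -log(Ka) = -log(7.77e-05) = 4.11.

Conjugate base: C₆H₅COO⁻; pK_a = 4.11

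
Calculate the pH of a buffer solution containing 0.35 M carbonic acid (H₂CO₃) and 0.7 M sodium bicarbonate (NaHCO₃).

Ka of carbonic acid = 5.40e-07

pKa = -log(5.40e-07) = 6.27. pH = pKa + log([A⁻]/[HA]) = 6.27 + log(0.7/0.35)

pH = 6.57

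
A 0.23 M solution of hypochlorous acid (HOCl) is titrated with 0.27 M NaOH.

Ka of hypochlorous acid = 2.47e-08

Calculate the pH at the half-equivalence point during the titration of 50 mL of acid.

At half-equivalence [HA] = [A⁻], so Henderson-Hasselbalch gives pH = pKa = -log(2.47e-08) = 7.61.

pH = pKa = 7.61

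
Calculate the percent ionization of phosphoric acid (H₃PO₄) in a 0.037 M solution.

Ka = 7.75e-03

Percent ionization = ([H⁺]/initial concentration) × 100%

Using Ka equilibrium: x² + Ka×x - Ka×C = 0. Solving: [H⁺] = 1.3496e-02. Percent = (1.3496e-02/0.037) × 100

Percent ionization = 36.5%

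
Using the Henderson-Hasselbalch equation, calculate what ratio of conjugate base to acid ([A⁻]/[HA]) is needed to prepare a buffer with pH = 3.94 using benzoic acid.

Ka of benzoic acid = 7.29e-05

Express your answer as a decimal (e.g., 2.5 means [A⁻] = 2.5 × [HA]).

pKa = -log(7.29e-05) = 4.1373. pH = pKa + log([A⁻]/[HA]), so log([A⁻]/[HA]) = pH − pKa = 3.94 − 4.1373 = -0.1973. [A⁻]/[HA] = 10^(-0.1973) = 0.635

[A⁻]/[HA] = 0.635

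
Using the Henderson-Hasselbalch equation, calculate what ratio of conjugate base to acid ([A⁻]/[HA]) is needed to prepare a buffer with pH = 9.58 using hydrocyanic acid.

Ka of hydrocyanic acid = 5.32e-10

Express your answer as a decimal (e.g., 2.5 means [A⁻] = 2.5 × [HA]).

pKa = -log(5.32e-10) = 9.2741. pH = pKa + log([A⁻]/[HA]), so log([A⁻]/[HA]) = pH − pKa = 9.58 − 9.2741 = 0.3059. [A⁻]/[HA] = 10^(0.3059) = 2.02

[A⁻]/[HA] = 2.02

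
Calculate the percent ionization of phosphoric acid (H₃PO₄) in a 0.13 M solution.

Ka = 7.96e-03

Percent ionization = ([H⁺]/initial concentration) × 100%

Using Ka equilibrium: x² + Ka×x - Ka×C = 0. Solving: [H⁺] = 2.8434e-02. Percent = (2.8434e-02/0.13) × 100

Percent ionization = 21.9%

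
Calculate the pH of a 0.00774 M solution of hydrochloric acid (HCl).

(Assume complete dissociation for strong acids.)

[H⁺] = 0.00774 M for strong acid. pH = -log[H⁺] = -log(0.00774)

pH = 2.11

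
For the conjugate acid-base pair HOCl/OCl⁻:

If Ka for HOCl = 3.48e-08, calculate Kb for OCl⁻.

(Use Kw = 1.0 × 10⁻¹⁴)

For a conjugate pair Ka × Kb = Kw, so Kb = Kw/Ka = 1.0 × 10⁻¹⁴ / 3.48e-08 = 2.87e-07.

K_b = 2.87e-07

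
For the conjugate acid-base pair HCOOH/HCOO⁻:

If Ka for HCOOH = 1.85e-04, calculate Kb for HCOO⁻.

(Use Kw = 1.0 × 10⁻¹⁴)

For a conjugate pair Ka × Kb = Kw, so Kb = Kw/Ka = 1.0 × 10⁻¹⁴ / 1.85e-04 = 5.41e-11.

K_b = 5.41e-11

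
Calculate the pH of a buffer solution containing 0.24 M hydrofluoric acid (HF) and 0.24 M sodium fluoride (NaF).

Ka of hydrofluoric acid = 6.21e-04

pKa = -log(6.21e-04) = 3.21. pH = pKa + log([A⁻]/[HA]) = 3.21 + log(0.24/0.24)

pH = 3.21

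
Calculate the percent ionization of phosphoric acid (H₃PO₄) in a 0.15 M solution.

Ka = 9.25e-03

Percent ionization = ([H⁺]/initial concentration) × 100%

Using Ka equilibrium: x² + Ka×x - Ka×C = 0. Solving: [H⁺] = 3.2910e-02. Percent = (3.2910e-02/0.15) × 100

Percent ionization = 21.9%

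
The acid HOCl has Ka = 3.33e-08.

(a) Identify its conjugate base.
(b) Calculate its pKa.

(a) The conjugate base is formed by removing one H⁺ from HOCl, giving OCl⁻. (b) pKa = -log(Ka) = -log(3.33e-08) = 7.48.

Conjugate base: OCl⁻; pK_a = 7.48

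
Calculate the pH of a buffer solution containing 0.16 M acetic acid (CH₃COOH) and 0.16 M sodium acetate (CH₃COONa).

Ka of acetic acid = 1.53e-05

pKa = -log(1.53e-05) = 4.82. pH = pKa + log([A⁻]/[HA]) = 4.82 + log(0.16/0.16)

pH = 4.82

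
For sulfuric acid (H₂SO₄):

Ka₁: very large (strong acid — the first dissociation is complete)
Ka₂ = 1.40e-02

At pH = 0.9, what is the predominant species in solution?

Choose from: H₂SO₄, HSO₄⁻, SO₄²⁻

The first dissociation is complete, so H₂SO₄ itself is never the predominant species in water; pKa₂ = -log(1.40e-02) = 1.85. For a polyprotic acid the predominant species crosses at each pKa: below pKa_n the protonated form dominates, above it the deprotonated form does. At pH = 0.9, the predominant species is HSO₄⁻.

HSO₄⁻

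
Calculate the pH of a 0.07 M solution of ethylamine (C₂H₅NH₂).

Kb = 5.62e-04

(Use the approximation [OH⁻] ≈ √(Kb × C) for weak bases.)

[OH⁻] = √(Kb × C) = √(5.62e-04 × 0.07) = 6.2722e-03. pOH = 2.20, pH = 14 - pOH

pH = 11.80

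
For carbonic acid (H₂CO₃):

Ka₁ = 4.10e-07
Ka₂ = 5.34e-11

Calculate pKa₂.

pKa₂ = -log(Ka₂) = -log(5.34e-11) = 10.27.

pK_{a2} = 10.27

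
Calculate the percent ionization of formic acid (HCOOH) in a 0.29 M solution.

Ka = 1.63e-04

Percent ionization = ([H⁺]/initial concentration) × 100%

Using Ka equilibrium: x² + Ka×x - Ka×C = 0. Solving: [H⁺] = 6.7943e-03. Percent = (6.7943e-03/0.29) × 100

Percent ionization = 2.34%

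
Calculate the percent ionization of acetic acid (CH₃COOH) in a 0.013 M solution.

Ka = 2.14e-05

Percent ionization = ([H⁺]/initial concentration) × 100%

Using Ka equilibrium: x² + Ka×x - Ka×C = 0. Solving: [H⁺] = 5.1686e-04. Percent = (5.1686e-04/0.013) × 100

Percent ionization = 3.98%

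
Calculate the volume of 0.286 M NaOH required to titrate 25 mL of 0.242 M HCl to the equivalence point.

At equivalence: moles acid = moles base. moles HCl = 0.242 × 25/1000 = 0.00605 mol. V_base = moles / 0.286 × 1000 = 21.2 mL.

V_{base} = 21.2 mL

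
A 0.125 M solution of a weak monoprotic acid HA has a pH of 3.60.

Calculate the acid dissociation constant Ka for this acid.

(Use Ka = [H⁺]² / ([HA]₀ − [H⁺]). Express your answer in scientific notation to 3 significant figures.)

[H⁺] = 10^(−pH) = 10^(−3.60) = 2.512e-04 M. For HA ⇌ H⁺ + A⁻, Ka = [H⁺][A⁻]/[HA] = [H⁺]² / ([HA]₀ − [H⁺]) = (2.512e-04)² / (0.125 − 2.512e-04) = 5.06e-07.

K_a = 5.06e-07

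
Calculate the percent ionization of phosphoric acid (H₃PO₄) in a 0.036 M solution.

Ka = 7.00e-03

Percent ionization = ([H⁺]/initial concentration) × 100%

Using Ka equilibrium: x² + Ka×x - Ka×C = 0. Solving: [H⁺] = 1.2756e-02. Percent = (1.2756e-02/0.036) × 100

Percent ionization = 35.4%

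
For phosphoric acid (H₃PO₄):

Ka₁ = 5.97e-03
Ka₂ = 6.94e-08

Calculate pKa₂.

pKa₂ = -log(Ka₂) = -log(6.94e-08) = 7.16.

pK_{a2} = 7.16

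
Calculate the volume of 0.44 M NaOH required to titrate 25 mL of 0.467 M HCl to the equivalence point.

At equivalence: moles acid = moles base. moles HCl = 0.467 × 25/1000 = 0.01168 mol. V_base = moles / 0.44 × 1000 = 26.5 mL.

V_{base} = 26.5 mL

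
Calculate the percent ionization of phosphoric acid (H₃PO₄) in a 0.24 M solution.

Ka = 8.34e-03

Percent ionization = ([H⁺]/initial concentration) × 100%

Using Ka equilibrium: x² + Ka×x - Ka×C = 0. Solving: [H⁺] = 4.0763e-02. Percent = (4.0763e-02/0.24) × 100

Percent ionization = 17%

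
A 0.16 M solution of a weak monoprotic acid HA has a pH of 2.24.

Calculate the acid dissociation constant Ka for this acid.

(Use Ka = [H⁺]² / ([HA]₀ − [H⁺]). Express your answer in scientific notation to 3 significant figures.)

[H⁺] = 10^(−pH) = 10^(−2.24) = 5.754e-03 M. For HA ⇌ H⁺ + A⁻, Ka = [H⁺][A⁻]/[HA] = [H⁺]² / ([HA]₀ − [H⁺]) = (5.754e-03)² / (0.16 − 5.754e-03) = 2.15e-04.

K_a = 2.15e-04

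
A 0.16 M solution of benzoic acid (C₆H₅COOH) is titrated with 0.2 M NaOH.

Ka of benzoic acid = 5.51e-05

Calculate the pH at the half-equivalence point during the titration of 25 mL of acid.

At half-equivalence [HA] = [A⁻], so Henderson-Hasselbalch gives pH = pKa = -log(5.51e-05) = 4.26.

pH = pKa = 4.26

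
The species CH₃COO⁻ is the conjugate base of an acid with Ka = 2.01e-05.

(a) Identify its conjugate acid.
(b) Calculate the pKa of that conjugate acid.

(a) The conjugate acid is formed by adding one H⁺ to CH₃COO⁻, giving CH₃COOH. (b) pKa = -log(Ka) = -log(2.01e-05) = 4.70.

Conjugate acid: CH₃COOH; pK_a = 4.70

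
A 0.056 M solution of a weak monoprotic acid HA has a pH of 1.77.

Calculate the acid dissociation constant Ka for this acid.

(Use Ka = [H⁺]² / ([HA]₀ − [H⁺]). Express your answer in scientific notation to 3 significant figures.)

[H⁺] = 10^(−pH) = 10^(−1.77) = 1.698e-02 M. For HA ⇌ H⁺ + A⁻, Ka = [H⁺][A⁻]/[HA] = [H⁺]² / ([HA]₀ − [H⁺]) = (1.698e-02)² / (0.056 − 1.698e-02) = 7.39e-03.

K_a = 7.39e-03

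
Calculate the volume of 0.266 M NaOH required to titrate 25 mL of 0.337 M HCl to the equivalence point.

At equivalence: moles acid = moles base. moles HCl = 0.337 × 25/1000 = 0.008425 mol. V_base = moles / 0.266 × 1000 = 31.7 mL.

V_{base} = 31.7 mL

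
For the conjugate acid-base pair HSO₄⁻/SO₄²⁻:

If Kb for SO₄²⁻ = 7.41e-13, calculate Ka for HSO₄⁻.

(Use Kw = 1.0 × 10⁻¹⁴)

For a conjugate pair Ka × Kb = Kw, so Ka = Kw/Kb = 1.0 × 10⁻¹⁴ / 7.41e-13 = 1.35e-02.

K_a = 1.35e-02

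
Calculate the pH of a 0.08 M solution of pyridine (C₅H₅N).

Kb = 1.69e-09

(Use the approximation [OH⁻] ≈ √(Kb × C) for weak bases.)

[OH⁻] = √(Kb × C) = √(1.69e-09 × 0.08) = 1.1628e-05. pOH = 4.93, pH = 14 - pOH

pH = 9.07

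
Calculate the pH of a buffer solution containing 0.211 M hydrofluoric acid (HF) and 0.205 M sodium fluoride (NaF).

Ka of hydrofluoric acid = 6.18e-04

pKa = -log(6.18e-04) = 3.21. pH = pKa + log([A⁻]/[HA]) = 3.21 + log(0.205/0.211)

pH = 3.20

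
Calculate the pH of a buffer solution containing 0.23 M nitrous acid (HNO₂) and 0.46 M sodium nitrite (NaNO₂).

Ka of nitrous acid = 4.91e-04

pKa = -log(4.91e-04) = 3.31. pH = pKa + log([A⁻]/[HA]) = 3.31 + log(0.46/0.23)

pH = 3.61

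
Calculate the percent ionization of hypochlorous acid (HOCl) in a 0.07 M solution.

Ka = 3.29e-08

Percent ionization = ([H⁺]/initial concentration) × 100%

Using Ka equilibrium: x² + Ka×x - Ka×C = 0. Solving: [H⁺] = 4.7973e-05. Percent = (4.7973e-05/0.07) × 100

Percent ionization = 0.0685%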